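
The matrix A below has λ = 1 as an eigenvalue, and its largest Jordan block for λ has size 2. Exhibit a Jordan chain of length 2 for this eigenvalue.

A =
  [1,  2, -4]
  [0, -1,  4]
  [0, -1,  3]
A Jordan chain for λ = 1 of length 2:
v_1 = (2, -2, -1)ᵀ
v_2 = (0, 1, 0)ᵀ

Let N = A − (1)·I. We want v_2 with N^2 v_2 = 0 but N^1 v_2 ≠ 0; then v_{j-1} := N · v_j for j = 2, …, 2.

Pick v_2 = (0, 1, 0)ᵀ.
Then v_1 = N · v_2 = (2, -2, -1)ᵀ.

Sanity check: (A − (1)·I) v_1 = (0, 0, 0)ᵀ = 0. ✓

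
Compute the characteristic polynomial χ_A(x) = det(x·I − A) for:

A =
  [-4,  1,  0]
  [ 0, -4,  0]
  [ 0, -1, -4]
x^3 + 12*x^2 + 48*x + 64

Expanding det(x·I − A) (e.g. by cofactor expansion or by noting that A is similar to its Jordan form J, which has the same characteristic polynomial as A) gives
  χ_A(x) = x^3 + 12*x^2 + 48*x + 64
which factors as (x + 4)^3. The eigenvalues (with algebraic multiplicities) are λ = -4 with multiplicity 3.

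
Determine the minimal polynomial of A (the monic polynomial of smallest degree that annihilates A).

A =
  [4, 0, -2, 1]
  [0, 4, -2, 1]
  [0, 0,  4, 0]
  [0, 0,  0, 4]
x^2 - 8*x + 16

The characteristic polynomial is χ_A(x) = (x - 4)^4, so the eigenvalues are known. The minimal polynomial is
  m_A(x) = Π_λ (x − λ)^{k_λ}
where k_λ is the size of the *largest* Jordan block for λ (equivalently, the smallest k with (A − λI)^k v = 0 for every generalised eigenvector v of λ).

  λ = 4: largest Jordan block has size 2, contributing (x − 4)^2

So m_A(x) = (x - 4)^2 = x^2 - 8*x + 16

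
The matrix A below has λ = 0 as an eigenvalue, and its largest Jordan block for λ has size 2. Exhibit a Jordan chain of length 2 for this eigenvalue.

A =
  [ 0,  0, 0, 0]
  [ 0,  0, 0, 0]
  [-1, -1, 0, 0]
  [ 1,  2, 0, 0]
A Jordan chain for λ = 0 of length 2:
v_1 = (0, 0, -1, 1)ᵀ
v_2 = (1, 0, 0, 0)ᵀ

Let N = A − (0)·I. We want v_2 with N^2 v_2 = 0 but N^1 v_2 ≠ 0; then v_{j-1} := N · v_j for j = 2, …, 2.

Pick v_2 = (1, 0, 0, 0)ᵀ.
Then v_1 = N · v_2 = (0, 0, -1, 1)ᵀ.

Sanity check: (A − (0)·I) v_1 = (0, 0, 0, 0)ᵀ = 0. ✓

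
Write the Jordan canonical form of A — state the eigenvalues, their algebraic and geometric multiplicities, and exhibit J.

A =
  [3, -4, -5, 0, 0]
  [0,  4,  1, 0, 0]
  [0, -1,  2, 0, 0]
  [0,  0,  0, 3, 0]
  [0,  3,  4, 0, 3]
J_3(3) ⊕ J_1(3) ⊕ J_1(3)

The characteristic polynomial is
  det(x·I − A) = x^5 - 15*x^4 + 90*x^3 - 270*x^2 + 405*x - 243 = (x - 3)^5

Eigenvalues and multiplicities (the geometric multiplicity of λ is n − rank(A − λI), which equals the number of Jordan blocks for λ):
  λ = 3: algebraic multiplicity = 5, geometric multiplicity = 3

Determining the block sizes for each eigenvalue:
  λ = 3: with am = 5 and gm = 3, the partition is not yet determined (e.g. several partitions of 5 into 3 parts exist). Let N = A − (3)·I. Computing rank(N^1) = 2, rank(N^2) = 1, rank(N^3) = 0; the number of blocks of size ≥ j is rank(N^{j−1}) − rank(N^j), giving [3, 1, 1]. So we have 1 block(s) of size 3, 2 block(s) of size 1 → block sizes [3, 1, 1]

Assembling the blocks gives a Jordan form
J =
  [3, 1, 0, 0, 0]
  [0, 3, 1, 0, 0]
  [0, 0, 3, 0, 0]
  [0, 0, 0, 3, 0]
  [0, 0, 0, 0, 3]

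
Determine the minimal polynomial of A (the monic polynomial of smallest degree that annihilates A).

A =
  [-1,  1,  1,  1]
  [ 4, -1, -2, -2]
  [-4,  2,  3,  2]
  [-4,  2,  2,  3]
x^2 - 2*x + 1

The characteristic polynomial is χ_A(x) = (x - 1)^4, so the eigenvalues are known. The minimal polynomial is
  m_A(x) = Π_λ (x − λ)^{k_λ}
where k_λ is the size of the *largest* Jordan block for λ (equivalently, the smallest k with (A − λI)^k v = 0 for every generalised eigenvector v of λ).

  λ = 1: largest Jordan block has size 2, contributing (x − 1)^2

So m_A(x) = (x - 1)^2 = x^2 - 2*x + 1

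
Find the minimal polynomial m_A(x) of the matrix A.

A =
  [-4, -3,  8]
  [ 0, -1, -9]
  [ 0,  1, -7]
x^3 + 12*x^2 + 48*x + 64

The characteristic polynomial is χ_A(x) = (x + 4)^3, so the eigenvalues are known. The minimal polynomial is
  m_A(x) = Π_λ (x − λ)^{k_λ}
where k_λ is the size of the *largest* Jordan block for λ (equivalently, the smallest k with (A − λI)^k v = 0 for every generalised eigenvector v of λ).

  λ = -4: largest Jordan block has size 3, contributing (x + 4)^3

So m_A(x) = (x + 4)^3 = x^3 + 12*x^2 + 48*x + 64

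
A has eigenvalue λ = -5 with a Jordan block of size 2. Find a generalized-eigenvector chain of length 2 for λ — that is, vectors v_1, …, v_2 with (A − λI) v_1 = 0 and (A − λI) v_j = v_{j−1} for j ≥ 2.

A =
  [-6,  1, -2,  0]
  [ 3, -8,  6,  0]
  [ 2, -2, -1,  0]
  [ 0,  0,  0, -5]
A Jordan chain for λ = -5 of length 2:
v_1 = (-1, 3, 2, 0)ᵀ
v_2 = (1, 0, 0, 0)ᵀ

Let N = A − (-5)·I. We want v_2 with N^2 v_2 = 0 but N^1 v_2 ≠ 0; then v_{j-1} := N · v_j for j = 2, …, 2.

Pick v_2 = (1, 0, 0, 0)ᵀ.
Then v_1 = N · v_2 = (-1, 3, 2, 0)ᵀ.

Sanity check: (A − (-5)·I) v_1 = (0, 0, 0, 0)ᵀ = 0. ✓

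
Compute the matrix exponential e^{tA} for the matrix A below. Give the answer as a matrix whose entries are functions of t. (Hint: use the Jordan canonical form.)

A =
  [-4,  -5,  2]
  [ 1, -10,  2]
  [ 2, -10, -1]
e^{tA} =
  [t*exp(-5*t) + exp(-5*t), -5*t*exp(-5*t), 2*t*exp(-5*t)]
  [t*exp(-5*t), -5*t*exp(-5*t) + exp(-5*t), 2*t*exp(-5*t)]
  [2*t*exp(-5*t), -10*t*exp(-5*t), 4*t*exp(-5*t) + exp(-5*t)]

Strategy: write A = P · J · P⁻¹ where J is a Jordan canonical form, so e^{tA} = P · e^{tJ} · P⁻¹, and e^{tJ} can be computed block-by-block.

A has Jordan form
J =
  [-5,  1,  0]
  [ 0, -5,  0]
  [ 0,  0, -5]
(up to reordering of blocks).

Per-block formulas:
  For a 1×1 block at λ = -5: exp(t · [-5]) = [e^(-5t)].
  For a 2×2 Jordan block J_2(-5): exp(t · J_2(-5)) = e^(-5t)·(I + t·N), where N is the 2×2 nilpotent shift.

After assembling e^{tJ} and conjugating by P, we get:

e^{tA} =
  [t*exp(-5*t) + exp(-5*t), -5*t*exp(-5*t), 2*t*exp(-5*t)]
  [t*exp(-5*t), -5*t*exp(-5*t) + exp(-5*t), 2*t*exp(-5*t)]
  [2*t*exp(-5*t), -10*t*exp(-5*t), 4*t*exp(-5*t) + exp(-5*t)]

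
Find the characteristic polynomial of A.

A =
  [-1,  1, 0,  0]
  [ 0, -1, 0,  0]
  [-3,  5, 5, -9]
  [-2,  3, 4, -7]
x^4 + 4*x^3 + 6*x^2 + 4*x + 1

Expanding det(x·I − A) (e.g. by cofactor expansion or by noting that A is similar to its Jordan form J, which has the same characteristic polynomial as A) gives
  χ_A(x) = x^4 + 4*x^3 + 6*x^2 + 4*x + 1
which factors as (x + 1)^4. The eigenvalues (with algebraic multiplicities) are λ = -1 with multiplicity 4.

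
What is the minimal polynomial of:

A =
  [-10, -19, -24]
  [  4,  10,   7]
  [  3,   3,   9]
x^3 - 9*x^2 + 27*x - 27

The characteristic polynomial is χ_A(x) = (x - 3)^3, so the eigenvalues are known. The minimal polynomial is
  m_A(x) = Π_λ (x − λ)^{k_λ}
where k_λ is the size of the *largest* Jordan block for λ (equivalently, the smallest k with (A − λI)^k v = 0 for every generalised eigenvector v of λ).

  λ = 3: largest Jordan block has size 3, contributing (x − 3)^3

So m_A(x) = (x - 3)^3 = x^3 - 9*x^2 + 27*x - 27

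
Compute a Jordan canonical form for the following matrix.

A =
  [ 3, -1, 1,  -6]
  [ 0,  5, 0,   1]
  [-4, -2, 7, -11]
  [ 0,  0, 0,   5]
J_2(5) ⊕ J_2(5)

The characteristic polynomial is
  det(x·I − A) = x^4 - 20*x^3 + 150*x^2 - 500*x + 625 = (x - 5)^4

Eigenvalues and multiplicities (the geometric multiplicity of λ is n − rank(A − λI), which equals the number of Jordan blocks for λ):
  λ = 5: algebraic multiplicity = 4, geometric multiplicity = 2

Determining the block sizes for each eigenvalue:
  λ = 5: with am = 4 and gm = 2, the partition is not yet determined (e.g. several partitions of 4 into 2 parts exist). Let N = A − (5)·I. Computing rank(N^1) = 2, rank(N^2) = 0; the number of blocks of size ≥ j is rank(N^{j−1}) − rank(N^j), giving [2, 2]. So we have 2 block(s) of size 2 → block sizes [2, 2]

Assembling the blocks gives a Jordan form
J =
  [5, 1, 0, 0]
  [0, 5, 0, 0]
  [0, 0, 5, 1]
  [0, 0, 0, 5]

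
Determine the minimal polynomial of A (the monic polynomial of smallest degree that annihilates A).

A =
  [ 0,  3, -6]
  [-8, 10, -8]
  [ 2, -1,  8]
x^2 - 12*x + 36

The characteristic polynomial is χ_A(x) = (x - 6)^3, so the eigenvalues are known. The minimal polynomial is
  m_A(x) = Π_λ (x − λ)^{k_λ}
where k_λ is the size of the *largest* Jordan block for λ (equivalently, the smallest k with (A − λI)^k v = 0 for every generalised eigenvector v of λ).

  λ = 6: largest Jordan block has size 2, contributing (x − 6)^2

So m_A(x) = (x - 6)^2 = x^2 - 12*x + 36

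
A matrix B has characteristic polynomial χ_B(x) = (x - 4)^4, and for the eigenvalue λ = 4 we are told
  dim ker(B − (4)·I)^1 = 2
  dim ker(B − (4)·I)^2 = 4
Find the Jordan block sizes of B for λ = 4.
Block sizes for λ = 4: [2, 2]

From the dimensions of kernels of powers, the number of Jordan blocks of size at least j is d_j − d_{j−1} where d_j = dim ker(N^j) (with d_0 = 0). Computing the differences gives [2, 2].
The number of blocks of size exactly k is (#blocks of size ≥ k) − (#blocks of size ≥ k + 1), so the partition is: 2 block(s) of size 2.
In nonincreasing order the block sizes are [2, 2].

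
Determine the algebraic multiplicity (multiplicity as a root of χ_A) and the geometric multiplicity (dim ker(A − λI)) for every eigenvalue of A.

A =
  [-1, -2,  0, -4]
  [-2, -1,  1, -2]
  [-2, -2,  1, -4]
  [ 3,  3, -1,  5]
λ = 1: alg = 4, geom = 2

Step 1 — factor the characteristic polynomial to read off the algebraic multiplicities:
  χ_A(x) = (x - 1)^4

Step 2 — compute geometric multiplicities via the rank-nullity identity g(λ) = n − rank(A − λI):
  rank(A − (1)·I) = 2, so dim ker(A − (1)·I) = n − 2 = 2

Summary:
  λ = 1: algebraic multiplicity = 4, geometric multiplicity = 2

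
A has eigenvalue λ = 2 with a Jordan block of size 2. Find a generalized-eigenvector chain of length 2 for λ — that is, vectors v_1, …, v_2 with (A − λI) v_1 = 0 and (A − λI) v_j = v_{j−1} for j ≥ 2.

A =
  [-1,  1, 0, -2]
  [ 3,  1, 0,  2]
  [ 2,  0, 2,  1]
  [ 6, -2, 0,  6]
A Jordan chain for λ = 2 of length 2:
v_1 = (-3, 3, 2, 6)ᵀ
v_2 = (1, 0, 0, 0)ᵀ

Let N = A − (2)·I. We want v_2 with N^2 v_2 = 0 but N^1 v_2 ≠ 0; then v_{j-1} := N · v_j for j = 2, …, 2.

Pick v_2 = (1, 0, 0, 0)ᵀ.
Then v_1 = N · v_2 = (-3, 3, 2, 6)ᵀ.

Sanity check: (A − (2)·I) v_1 = (0, 0, 0, 0)ᵀ = 0. ✓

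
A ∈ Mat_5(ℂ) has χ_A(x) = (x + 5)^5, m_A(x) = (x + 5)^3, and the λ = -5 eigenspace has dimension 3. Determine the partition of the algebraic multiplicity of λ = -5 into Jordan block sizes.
Block sizes for λ = -5: [3, 1, 1]

Step 1 — from the characteristic polynomial, algebraic multiplicity of λ = -5 is 5. From dim ker(A − (-5)·I) = 3, there are exactly 3 Jordan blocks for λ = -5.
Step 2 — from the minimal polynomial, the factor (x + 5)^3 tells us the largest block for λ = -5 has size 3.
Step 3 — with total size 5, 3 blocks, and largest block 3, the block sizes (in nonincreasing order) are [3, 1, 1].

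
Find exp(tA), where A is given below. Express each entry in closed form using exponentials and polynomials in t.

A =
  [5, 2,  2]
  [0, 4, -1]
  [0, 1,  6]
e^{tA} =
  [exp(5*t), 2*t*exp(5*t), 2*t*exp(5*t)]
  [0, -t*exp(5*t) + exp(5*t), -t*exp(5*t)]
  [0, t*exp(5*t), t*exp(5*t) + exp(5*t)]

Strategy: write A = P · J · P⁻¹ where J is a Jordan canonical form, so e^{tA} = P · e^{tJ} · P⁻¹, and e^{tJ} can be computed block-by-block.

A has Jordan form
J =
  [5, 1, 0]
  [0, 5, 0]
  [0, 0, 5]
(up to reordering of blocks).

Per-block formulas:
  For a 1×1 block at λ = 5: exp(t · [5]) = [e^(5t)].
  For a 2×2 Jordan block J_2(5): exp(t · J_2(5)) = e^(5t)·(I + t·N), where N is the 2×2 nilpotent shift.

After assembling e^{tJ} and conjugating by P, we get:

e^{tA} =
  [exp(5*t), 2*t*exp(5*t), 2*t*exp(5*t)]
  [0, -t*exp(5*t) + exp(5*t), -t*exp(5*t)]
  [0, t*exp(5*t), t*exp(5*t) + exp(5*t)]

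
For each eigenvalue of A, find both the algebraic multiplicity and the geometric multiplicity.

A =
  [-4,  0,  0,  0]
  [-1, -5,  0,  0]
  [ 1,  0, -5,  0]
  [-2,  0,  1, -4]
λ = -5: alg = 2, geom = 2; λ = -4: alg = 2, geom = 1

Step 1 — factor the characteristic polynomial to read off the algebraic multiplicities:
  χ_A(x) = (x + 4)^2*(x + 5)^2

Step 2 — compute geometric multiplicities via the rank-nullity identity g(λ) = n − rank(A − λI):
  rank(A − (-5)·I) = 2, so dim ker(A − (-5)·I) = n − 2 = 2
  rank(A − (-4)·I) = 3, so dim ker(A − (-4)·I) = n − 3 = 1

Summary:
  λ = -5: algebraic multiplicity = 2, geometric multiplicity = 2
  λ = -4: algebraic multiplicity = 2, geometric multiplicity = 1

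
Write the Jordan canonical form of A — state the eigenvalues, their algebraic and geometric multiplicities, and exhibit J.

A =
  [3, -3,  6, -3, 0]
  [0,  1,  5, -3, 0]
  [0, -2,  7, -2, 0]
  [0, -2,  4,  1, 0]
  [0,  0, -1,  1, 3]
J_3(3) ⊕ J_1(3) ⊕ J_1(3)

The characteristic polynomial is
  det(x·I − A) = x^5 - 15*x^4 + 90*x^3 - 270*x^2 + 405*x - 243 = (x - 3)^5

Eigenvalues and multiplicities (the geometric multiplicity of λ is n − rank(A − λI), which equals the number of Jordan blocks for λ):
  λ = 3: algebraic multiplicity = 5, geometric multiplicity = 3

Determining the block sizes for each eigenvalue:
  λ = 3: with am = 5 and gm = 3, the partition is not yet determined (e.g. several partitions of 5 into 3 parts exist). Let N = A − (3)·I. Computing rank(N^1) = 2, rank(N^2) = 1, rank(N^3) = 0; the number of blocks of size ≥ j is rank(N^{j−1}) − rank(N^j), giving [3, 1, 1]. So we have 1 block(s) of size 3, 2 block(s) of size 1 → block sizes [3, 1, 1]

Assembling the blocks gives a Jordan form
J =
  [3, 1, 0, 0, 0]
  [0, 3, 1, 0, 0]
  [0, 0, 3, 0, 0]
  [0, 0, 0, 3, 0]
  [0, 0, 0, 0, 3]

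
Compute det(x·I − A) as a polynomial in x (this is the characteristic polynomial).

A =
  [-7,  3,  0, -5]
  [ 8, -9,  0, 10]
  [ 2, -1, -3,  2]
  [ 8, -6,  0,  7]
x^4 + 12*x^3 + 54*x^2 + 108*x + 81

Expanding det(x·I − A) (e.g. by cofactor expansion or by noting that A is similar to its Jordan form J, which has the same characteristic polynomial as A) gives
  χ_A(x) = x^4 + 12*x^3 + 54*x^2 + 108*x + 81
which factors as (x + 3)^4. The eigenvalues (with algebraic multiplicities) are λ = -3 with multiplicity 4.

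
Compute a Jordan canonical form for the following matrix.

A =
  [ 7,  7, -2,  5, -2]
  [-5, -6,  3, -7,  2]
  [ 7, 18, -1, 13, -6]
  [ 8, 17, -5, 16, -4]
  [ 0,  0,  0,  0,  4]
J_2(4) ⊕ J_2(4) ⊕ J_1(4)

The characteristic polynomial is
  det(x·I − A) = x^5 - 20*x^4 + 160*x^3 - 640*x^2 + 1280*x - 1024 = (x - 4)^5

Eigenvalues and multiplicities (the geometric multiplicity of λ is n − rank(A − λI), which equals the number of Jordan blocks for λ):
  λ = 4: algebraic multiplicity = 5, geometric multiplicity = 3

Determining the block sizes for each eigenvalue:
  λ = 4: with am = 5 and gm = 3, the partition is not yet determined (e.g. several partitions of 5 into 3 parts exist). Let N = A − (4)·I. Computing rank(N^1) = 2, rank(N^2) = 0; the number of blocks of size ≥ j is rank(N^{j−1}) − rank(N^j), giving [3, 2]. So we have 2 block(s) of size 2, 1 block(s) of size 1 → block sizes [2, 2, 1]

Assembling the blocks gives a Jordan form
J =
  [4, 1, 0, 0, 0]
  [0, 4, 0, 0, 0]
  [0, 0, 4, 1, 0]
  [0, 0, 0, 4, 0]
  [0, 0, 0, 0, 4]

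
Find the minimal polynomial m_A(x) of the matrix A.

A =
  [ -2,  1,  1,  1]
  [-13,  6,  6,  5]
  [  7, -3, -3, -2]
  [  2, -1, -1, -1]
x^2

The characteristic polynomial is χ_A(x) = x^4, so the eigenvalues are known. The minimal polynomial is
  m_A(x) = Π_λ (x − λ)^{k_λ}
where k_λ is the size of the *largest* Jordan block for λ (equivalently, the smallest k with (A − λI)^k v = 0 for every generalised eigenvector v of λ).

  λ = 0: largest Jordan block has size 2, contributing (x − 0)^2

So m_A(x) = x^2 = x^2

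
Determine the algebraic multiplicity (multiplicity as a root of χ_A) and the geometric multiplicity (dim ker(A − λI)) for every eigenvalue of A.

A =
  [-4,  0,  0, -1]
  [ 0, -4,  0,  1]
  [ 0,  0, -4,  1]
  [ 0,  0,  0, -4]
λ = -4: alg = 4, geom = 3

Step 1 — factor the characteristic polynomial to read off the algebraic multiplicities:
  χ_A(x) = (x + 4)^4

Step 2 — compute geometric multiplicities via the rank-nullity identity g(λ) = n − rank(A − λI):
  rank(A − (-4)·I) = 1, so dim ker(A − (-4)·I) = n − 1 = 3

Summary:
  λ = -4: algebraic multiplicity = 4, geometric multiplicity = 3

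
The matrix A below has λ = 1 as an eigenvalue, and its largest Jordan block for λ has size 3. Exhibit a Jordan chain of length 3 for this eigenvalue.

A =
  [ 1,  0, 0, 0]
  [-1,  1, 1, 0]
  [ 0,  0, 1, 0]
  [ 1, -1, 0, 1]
A Jordan chain for λ = 1 of length 3:
v_1 = (0, 0, 0, 1)ᵀ
v_2 = (0, -1, 0, 1)ᵀ
v_3 = (1, 0, 0, 0)ᵀ

Let N = A − (1)·I. We want v_3 with N^3 v_3 = 0 but N^2 v_3 ≠ 0; then v_{j-1} := N · v_j for j = 3, …, 2.

Pick v_3 = (1, 0, 0, 0)ᵀ.
Then v_2 = N · v_3 = (0, -1, 0, 1)ᵀ.
Then v_1 = N · v_2 = (0, 0, 0, 1)ᵀ.

Sanity check: (A − (1)·I) v_1 = (0, 0, 0, 0)ᵀ = 0. ✓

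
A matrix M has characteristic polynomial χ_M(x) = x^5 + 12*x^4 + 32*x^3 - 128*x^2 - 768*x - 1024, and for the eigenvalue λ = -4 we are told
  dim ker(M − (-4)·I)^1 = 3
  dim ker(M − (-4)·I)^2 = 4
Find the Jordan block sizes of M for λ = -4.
Block sizes for λ = -4: [2, 1, 1]

From the dimensions of kernels of powers, the number of Jordan blocks of size at least j is d_j − d_{j−1} where d_j = dim ker(N^j) (with d_0 = 0). Computing the differences gives [3, 1].
The number of blocks of size exactly k is (#blocks of size ≥ k) − (#blocks of size ≥ k + 1), so the partition is: 2 block(s) of size 1, 1 block(s) of size 2.
In nonincreasing order the block sizes are [2, 1, 1].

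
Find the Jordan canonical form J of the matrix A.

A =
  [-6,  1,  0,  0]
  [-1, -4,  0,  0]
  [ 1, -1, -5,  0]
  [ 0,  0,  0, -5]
J_2(-5) ⊕ J_1(-5) ⊕ J_1(-5)

The characteristic polynomial is
  det(x·I − A) = x^4 + 20*x^3 + 150*x^2 + 500*x + 625 = (x + 5)^4

Eigenvalues and multiplicities (the geometric multiplicity of λ is n − rank(A − λI), which equals the number of Jordan blocks for λ):
  λ = -5: algebraic multiplicity = 4, geometric multiplicity = 3

Determining the block sizes for each eigenvalue:
  λ = -5: 3 blocks summing to 4 forces exactly one block of size 2 and the rest size 1 → block sizes [2, 1, 1]

Assembling the blocks gives a Jordan form
J =
  [-5,  1,  0,  0]
  [ 0, -5,  0,  0]
  [ 0,  0, -5,  0]
  [ 0,  0,  0, -5]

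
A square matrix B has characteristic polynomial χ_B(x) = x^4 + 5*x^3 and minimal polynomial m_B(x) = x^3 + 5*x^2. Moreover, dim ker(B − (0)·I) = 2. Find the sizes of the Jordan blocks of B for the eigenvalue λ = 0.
Block sizes for λ = 0: [2, 1]

Step 1 — from the characteristic polynomial, algebraic multiplicity of λ = 0 is 3. From dim ker(B − (0)·I) = 2, there are exactly 2 Jordan blocks for λ = 0.
Step 2 — from the minimal polynomial, the factor (x − 0)^2 tells us the largest block for λ = 0 has size 2.
Step 3 — with total size 3, 2 blocks, and largest block 2, the block sizes (in nonincreasing order) are [2, 1].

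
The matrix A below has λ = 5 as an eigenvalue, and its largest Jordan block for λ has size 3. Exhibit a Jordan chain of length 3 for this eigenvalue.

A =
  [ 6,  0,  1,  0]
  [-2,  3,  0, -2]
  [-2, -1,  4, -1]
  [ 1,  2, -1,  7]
A Jordan chain for λ = 5 of length 3:
v_1 = (-1, 0, 1, 1)ᵀ
v_2 = (1, -2, -2, 1)ᵀ
v_3 = (1, 0, 0, 0)ᵀ

Let N = A − (5)·I. We want v_3 with N^3 v_3 = 0 but N^2 v_3 ≠ 0; then v_{j-1} := N · v_j for j = 3, …, 2.

Pick v_3 = (1, 0, 0, 0)ᵀ.
Then v_2 = N · v_3 = (1, -2, -2, 1)ᵀ.
Then v_1 = N · v_2 = (-1, 0, 1, 1)ᵀ.

Sanity check: (A − (5)·I) v_1 = (0, 0, 0, 0)ᵀ = 0. ✓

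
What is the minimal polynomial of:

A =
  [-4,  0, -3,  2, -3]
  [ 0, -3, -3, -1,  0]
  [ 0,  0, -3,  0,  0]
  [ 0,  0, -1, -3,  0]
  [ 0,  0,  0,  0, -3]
x^4 + 13*x^3 + 63*x^2 + 135*x + 108

The characteristic polynomial is χ_A(x) = (x + 3)^4*(x + 4), so the eigenvalues are known. The minimal polynomial is
  m_A(x) = Π_λ (x − λ)^{k_λ}
where k_λ is the size of the *largest* Jordan block for λ (equivalently, the smallest k with (A − λI)^k v = 0 for every generalised eigenvector v of λ).

  λ = -4: largest Jordan block has size 1, contributing (x + 4)
  λ = -3: largest Jordan block has size 3, contributing (x + 3)^3

So m_A(x) = (x + 3)^3*(x + 4) = x^4 + 13*x^3 + 63*x^2 + 135*x + 108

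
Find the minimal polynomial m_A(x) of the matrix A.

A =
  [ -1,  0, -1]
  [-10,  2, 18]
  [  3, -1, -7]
x^3 + 6*x^2 + 12*x + 8

The characteristic polynomial is χ_A(x) = (x + 2)^3, so the eigenvalues are known. The minimal polynomial is
  m_A(x) = Π_λ (x − λ)^{k_λ}
where k_λ is the size of the *largest* Jordan block for λ (equivalently, the smallest k with (A − λI)^k v = 0 for every generalised eigenvector v of λ).

  λ = -2: largest Jordan block has size 3, contributing (x + 2)^3

So m_A(x) = (x + 2)^3 = x^3 + 6*x^2 + 12*x + 8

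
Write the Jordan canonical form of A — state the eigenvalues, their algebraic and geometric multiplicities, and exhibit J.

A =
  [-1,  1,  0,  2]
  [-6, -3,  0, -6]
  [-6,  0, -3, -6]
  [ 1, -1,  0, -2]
J_2(-3) ⊕ J_1(-3) ⊕ J_1(0)

The characteristic polynomial is
  det(x·I − A) = x^4 + 9*x^3 + 27*x^2 + 27*x = x*(x + 3)^3

Eigenvalues and multiplicities (the geometric multiplicity of λ is n − rank(A − λI), which equals the number of Jordan blocks for λ):
  λ = -3: algebraic multiplicity = 3, geometric multiplicity = 2
  λ = 0: algebraic multiplicity = 1, geometric multiplicity = 1

Determining the block sizes for each eigenvalue:
  λ = -3: 2 blocks summing to 3 forces exactly one block of size 2 and the rest size 1 → block sizes [2, 1]
  λ = 0: one block (gm = 1), so the single block has size am = 1 → block sizes [1]

Assembling the blocks gives a Jordan form
J =
  [-3,  1,  0, 0]
  [ 0, -3,  0, 0]
  [ 0,  0, -3, 0]
  [ 0,  0,  0, 0]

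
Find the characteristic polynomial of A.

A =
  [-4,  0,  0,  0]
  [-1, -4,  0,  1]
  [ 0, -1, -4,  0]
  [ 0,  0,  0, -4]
x^4 + 16*x^3 + 96*x^2 + 256*x + 256

Expanding det(x·I − A) (e.g. by cofactor expansion or by noting that A is similar to its Jordan form J, which has the same characteristic polynomial as A) gives
  χ_A(x) = x^4 + 16*x^3 + 96*x^2 + 256*x + 256
which factors as (x + 4)^4. The eigenvalues (with algebraic multiplicities) are λ = -4 with multiplicity 4.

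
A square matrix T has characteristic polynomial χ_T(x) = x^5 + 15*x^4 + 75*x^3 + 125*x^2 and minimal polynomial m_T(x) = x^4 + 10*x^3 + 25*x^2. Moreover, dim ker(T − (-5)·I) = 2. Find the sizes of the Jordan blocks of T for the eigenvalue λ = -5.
Block sizes for λ = -5: [2, 1]

Step 1 — from the characteristic polynomial, algebraic multiplicity of λ = -5 is 3. From dim ker(T − (-5)·I) = 2, there are exactly 2 Jordan blocks for λ = -5.
Step 2 — from the minimal polynomial, the factor (x + 5)^2 tells us the largest block for λ = -5 has size 2.
Step 3 — with total size 3, 2 blocks, and largest block 2, the block sizes (in nonincreasing order) are [2, 1].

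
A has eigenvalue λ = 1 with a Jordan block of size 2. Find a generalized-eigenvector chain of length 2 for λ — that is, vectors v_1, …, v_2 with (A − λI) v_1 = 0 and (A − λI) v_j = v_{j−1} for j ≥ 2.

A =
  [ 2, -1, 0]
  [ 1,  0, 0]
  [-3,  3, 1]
A Jordan chain for λ = 1 of length 2:
v_1 = (1, 1, -3)ᵀ
v_2 = (1, 0, 0)ᵀ

Let N = A − (1)·I. We want v_2 with N^2 v_2 = 0 but N^1 v_2 ≠ 0; then v_{j-1} := N · v_j for j = 2, …, 2.

Pick v_2 = (1, 0, 0)ᵀ.
Then v_1 = N · v_2 = (1, 1, -3)ᵀ.

Sanity check: (A − (1)·I) v_1 = (0, 0, 0)ᵀ = 0. ✓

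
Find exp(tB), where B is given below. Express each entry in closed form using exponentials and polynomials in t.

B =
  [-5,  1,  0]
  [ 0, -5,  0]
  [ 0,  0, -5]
e^{tB} =
  [exp(-5*t), t*exp(-5*t), 0]
  [0, exp(-5*t), 0]
  [0, 0, exp(-5*t)]

Strategy: write B = P · J · P⁻¹ where J is a Jordan canonical form, so e^{tB} = P · e^{tJ} · P⁻¹, and e^{tJ} can be computed block-by-block.

B has Jordan form
J =
  [-5,  1,  0]
  [ 0, -5,  0]
  [ 0,  0, -5]
(up to reordering of blocks).

Per-block formulas:
  For a 2×2 Jordan block J_2(-5): exp(t · J_2(-5)) = e^(-5t)·(I + t·N), where N is the 2×2 nilpotent shift.
  For a 1×1 block at λ = -5: exp(t · [-5]) = [e^(-5t)].

After assembling e^{tJ} and conjugating by P, we get:

e^{tB} =
  [exp(-5*t), t*exp(-5*t), 0]
  [0, exp(-5*t), 0]
  [0, 0, exp(-5*t)]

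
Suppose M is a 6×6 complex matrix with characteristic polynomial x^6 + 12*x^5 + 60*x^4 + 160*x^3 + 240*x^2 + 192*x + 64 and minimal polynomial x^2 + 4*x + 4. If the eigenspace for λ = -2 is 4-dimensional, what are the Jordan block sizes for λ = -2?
Block sizes for λ = -2: [2, 2, 1, 1]

Step 1 — from the characteristic polynomial, algebraic multiplicity of λ = -2 is 6. From dim ker(M − (-2)·I) = 4, there are exactly 4 Jordan blocks for λ = -2.
Step 2 — from the minimal polynomial, the factor (x + 2)^2 tells us the largest block for λ = -2 has size 2.
Step 3 — with total size 6, 4 blocks, and largest block 2, the block sizes (in nonincreasing order) are [2, 2, 1, 1].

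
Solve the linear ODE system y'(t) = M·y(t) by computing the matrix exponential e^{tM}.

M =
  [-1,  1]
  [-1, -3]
e^{tM} =
  [t*exp(-2*t) + exp(-2*t), t*exp(-2*t)]
  [-t*exp(-2*t), -t*exp(-2*t) + exp(-2*t)]

Strategy: write M = P · J · P⁻¹ where J is a Jordan canonical form, so e^{tM} = P · e^{tJ} · P⁻¹, and e^{tJ} can be computed block-by-block.

M has Jordan form
J =
  [-2,  1]
  [ 0, -2]
(up to reordering of blocks).

Per-block formulas:
  For a 2×2 Jordan block J_2(-2): exp(t · J_2(-2)) = e^(-2t)·(I + t·N), where N is the 2×2 nilpotent shift.

After assembling e^{tJ} and conjugating by P, we get:

e^{tM} =
  [t*exp(-2*t) + exp(-2*t), t*exp(-2*t)]
  [-t*exp(-2*t), -t*exp(-2*t) + exp(-2*t)]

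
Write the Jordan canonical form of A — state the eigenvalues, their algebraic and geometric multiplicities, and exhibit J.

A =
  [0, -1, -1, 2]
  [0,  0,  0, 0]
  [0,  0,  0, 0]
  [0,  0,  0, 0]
J_2(0) ⊕ J_1(0) ⊕ J_1(0)

The characteristic polynomial is
  det(x·I − A) = x^4

Eigenvalues and multiplicities (the geometric multiplicity of λ is n − rank(A − λI), which equals the number of Jordan blocks for λ):
  λ = 0: algebraic multiplicity = 4, geometric multiplicity = 3

Determining the block sizes for each eigenvalue:
  λ = 0: 3 blocks summing to 4 forces exactly one block of size 2 and the rest size 1 → block sizes [2, 1, 1]

Assembling the blocks gives a Jordan form
J =
  [0, 1, 0, 0]
  [0, 0, 0, 0]
  [0, 0, 0, 0]
  [0, 0, 0, 0]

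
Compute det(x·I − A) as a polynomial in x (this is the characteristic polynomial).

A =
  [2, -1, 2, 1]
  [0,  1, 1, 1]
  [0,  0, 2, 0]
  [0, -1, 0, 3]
x^4 - 8*x^3 + 24*x^2 - 32*x + 16

Expanding det(x·I − A) (e.g. by cofactor expansion or by noting that A is similar to its Jordan form J, which has the same characteristic polynomial as A) gives
  χ_A(x) = x^4 - 8*x^3 + 24*x^2 - 32*x + 16
which factors as (x - 2)^4. The eigenvalues (with algebraic multiplicities) are λ = 2 with multiplicity 4.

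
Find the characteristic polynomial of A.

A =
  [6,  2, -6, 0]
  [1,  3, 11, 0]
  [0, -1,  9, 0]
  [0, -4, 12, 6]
x^4 - 24*x^3 + 216*x^2 - 864*x + 1296

Expanding det(x·I − A) (e.g. by cofactor expansion or by noting that A is similar to its Jordan form J, which has the same characteristic polynomial as A) gives
  χ_A(x) = x^4 - 24*x^3 + 216*x^2 - 864*x + 1296
which factors as (x - 6)^4. The eigenvalues (with algebraic multiplicities) are λ = 6 with multiplicity 4.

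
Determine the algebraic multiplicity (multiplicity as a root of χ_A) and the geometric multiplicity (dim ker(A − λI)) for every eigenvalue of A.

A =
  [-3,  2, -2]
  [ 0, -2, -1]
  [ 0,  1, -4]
λ = -3: alg = 3, geom = 2

Step 1 — factor the characteristic polynomial to read off the algebraic multiplicities:
  χ_A(x) = (x + 3)^3

Step 2 — compute geometric multiplicities via the rank-nullity identity g(λ) = n − rank(A − λI):
  rank(A − (-3)·I) = 1, so dim ker(A − (-3)·I) = n − 1 = 2

Summary:
  λ = -3: algebraic multiplicity = 3, geometric multiplicity = 2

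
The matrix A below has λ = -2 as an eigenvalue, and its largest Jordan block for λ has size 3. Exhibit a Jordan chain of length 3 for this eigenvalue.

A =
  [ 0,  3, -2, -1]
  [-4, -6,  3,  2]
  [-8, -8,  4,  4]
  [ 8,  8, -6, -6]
A Jordan chain for λ = -2 of length 3:
v_1 = (2, -4, -8, 8)ᵀ
v_2 = (3, -4, -8, 8)ᵀ
v_3 = (0, 1, 0, 0)ᵀ

Let N = A − (-2)·I. We want v_3 with N^3 v_3 = 0 but N^2 v_3 ≠ 0; then v_{j-1} := N · v_j for j = 3, …, 2.

Pick v_3 = (0, 1, 0, 0)ᵀ.
Then v_2 = N · v_3 = (3, -4, -8, 8)ᵀ.
Then v_1 = N · v_2 = (2, -4, -8, 8)ᵀ.

Sanity check: (A − (-2)·I) v_1 = (0, 0, 0, 0)ᵀ = 0. ✓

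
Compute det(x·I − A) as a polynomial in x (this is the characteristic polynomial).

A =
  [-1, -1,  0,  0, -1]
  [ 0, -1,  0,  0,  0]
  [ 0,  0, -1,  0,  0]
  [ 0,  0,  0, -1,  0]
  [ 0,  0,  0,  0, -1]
x^5 + 5*x^4 + 10*x^3 + 10*x^2 + 5*x + 1

Expanding det(x·I − A) (e.g. by cofactor expansion or by noting that A is similar to its Jordan form J, which has the same characteristic polynomial as A) gives
  χ_A(x) = x^5 + 5*x^4 + 10*x^3 + 10*x^2 + 5*x + 1
which factors as (x + 1)^5. The eigenvalues (with algebraic multiplicities) are λ = -1 with multiplicity 5.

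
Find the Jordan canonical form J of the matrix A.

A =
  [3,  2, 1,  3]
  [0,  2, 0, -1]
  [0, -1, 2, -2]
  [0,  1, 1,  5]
J_3(3) ⊕ J_1(3)

The characteristic polynomial is
  det(x·I − A) = x^4 - 12*x^3 + 54*x^2 - 108*x + 81 = (x - 3)^4

Eigenvalues and multiplicities (the geometric multiplicity of λ is n − rank(A − λI), which equals the number of Jordan blocks for λ):
  λ = 3: algebraic multiplicity = 4, geometric multiplicity = 2

Determining the block sizes for each eigenvalue:
  λ = 3: with am = 4 and gm = 2, the partition is not yet determined (e.g. several partitions of 4 into 2 parts exist). Let N = A − (3)·I. Computing rank(N^1) = 2, rank(N^2) = 1, rank(N^3) = 0; the number of blocks of size ≥ j is rank(N^{j−1}) − rank(N^j), giving [2, 1, 1]. So we have 1 block(s) of size 3, 1 block(s) of size 1 → block sizes [3, 1]

Assembling the blocks gives a Jordan form
J =
  [3, 1, 0, 0]
  [0, 3, 1, 0]
  [0, 0, 3, 0]
  [0, 0, 0, 3]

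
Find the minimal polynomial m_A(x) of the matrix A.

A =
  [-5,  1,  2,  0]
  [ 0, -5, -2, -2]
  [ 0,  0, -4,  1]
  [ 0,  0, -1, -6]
x^2 + 10*x + 25

The characteristic polynomial is χ_A(x) = (x + 5)^4, so the eigenvalues are known. The minimal polynomial is
  m_A(x) = Π_λ (x − λ)^{k_λ}
where k_λ is the size of the *largest* Jordan block for λ (equivalently, the smallest k with (A − λI)^k v = 0 for every generalised eigenvector v of λ).

  λ = -5: largest Jordan block has size 2, contributing (x + 5)^2

So m_A(x) = (x + 5)^2 = x^2 + 10*x + 25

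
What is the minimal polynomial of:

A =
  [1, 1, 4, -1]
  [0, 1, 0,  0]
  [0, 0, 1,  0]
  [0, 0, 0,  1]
x^2 - 2*x + 1

The characteristic polynomial is χ_A(x) = (x - 1)^4, so the eigenvalues are known. The minimal polynomial is
  m_A(x) = Π_λ (x − λ)^{k_λ}
where k_λ is the size of the *largest* Jordan block for λ (equivalently, the smallest k with (A − λI)^k v = 0 for every generalised eigenvector v of λ).

  λ = 1: largest Jordan block has size 2, contributing (x − 1)^2

So m_A(x) = (x - 1)^2 = x^2 - 2*x + 1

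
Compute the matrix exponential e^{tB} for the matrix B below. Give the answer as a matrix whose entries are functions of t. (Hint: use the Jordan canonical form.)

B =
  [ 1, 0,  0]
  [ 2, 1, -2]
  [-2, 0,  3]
e^{tB} =
  [exp(t), 0, 0]
  [exp(3*t) - exp(t), exp(t), -exp(3*t) + exp(t)]
  [-exp(3*t) + exp(t), 0, exp(3*t)]

Strategy: write B = P · J · P⁻¹ where J is a Jordan canonical form, so e^{tB} = P · e^{tJ} · P⁻¹, and e^{tJ} can be computed block-by-block.

B has Jordan form
J =
  [1, 0, 0]
  [0, 1, 0]
  [0, 0, 3]
(up to reordering of blocks).

Per-block formulas:
  For a 1×1 block at λ = 1: exp(t · [1]) = [e^(1t)].
  For a 1×1 block at λ = 3: exp(t · [3]) = [e^(3t)].

After assembling e^{tJ} and conjugating by P, we get:

e^{tB} =
  [exp(t), 0, 0]
  [exp(3*t) - exp(t), exp(t), -exp(3*t) + exp(t)]
  [-exp(3*t) + exp(t), 0, exp(3*t)]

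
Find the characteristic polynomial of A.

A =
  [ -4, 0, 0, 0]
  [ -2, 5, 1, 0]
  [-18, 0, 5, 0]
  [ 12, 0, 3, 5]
x^4 - 11*x^3 + 15*x^2 + 175*x - 500

Expanding det(x·I − A) (e.g. by cofactor expansion or by noting that A is similar to its Jordan form J, which has the same characteristic polynomial as A) gives
  χ_A(x) = x^4 - 11*x^3 + 15*x^2 + 175*x - 500
which factors as (x - 5)^3*(x + 4). The eigenvalues (with algebraic multiplicities) are λ = -4 with multiplicity 1, λ = 5 with multiplicity 3.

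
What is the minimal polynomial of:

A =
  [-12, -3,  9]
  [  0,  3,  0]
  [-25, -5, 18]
x^2 - 6*x + 9

The characteristic polynomial is χ_A(x) = (x - 3)^3, so the eigenvalues are known. The minimal polynomial is
  m_A(x) = Π_λ (x − λ)^{k_λ}
where k_λ is the size of the *largest* Jordan block for λ (equivalently, the smallest k with (A − λI)^k v = 0 for every generalised eigenvector v of λ).

  λ = 3: largest Jordan block has size 2, contributing (x − 3)^2

So m_A(x) = (x - 3)^2 = x^2 - 6*x + 9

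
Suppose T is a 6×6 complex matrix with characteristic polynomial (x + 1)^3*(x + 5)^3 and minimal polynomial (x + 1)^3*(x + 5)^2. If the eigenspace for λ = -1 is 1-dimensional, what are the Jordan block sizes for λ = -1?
Block sizes for λ = -1: [3]

Step 1 — from the characteristic polynomial, algebraic multiplicity of λ = -1 is 3. From dim ker(T − (-1)·I) = 1, there are exactly 1 Jordan blocks for λ = -1.
Step 2 — from the minimal polynomial, the factor (x + 1)^3 tells us the largest block for λ = -1 has size 3.
Step 3 — with total size 3, 1 blocks, and largest block 3, the block sizes (in nonincreasing order) are [3].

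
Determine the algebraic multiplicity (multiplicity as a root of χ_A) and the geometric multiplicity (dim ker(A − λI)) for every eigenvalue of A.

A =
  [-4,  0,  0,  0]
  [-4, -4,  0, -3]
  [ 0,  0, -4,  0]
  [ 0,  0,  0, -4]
λ = -4: alg = 4, geom = 3

Step 1 — factor the characteristic polynomial to read off the algebraic multiplicities:
  χ_A(x) = (x + 4)^4

Step 2 — compute geometric multiplicities via the rank-nullity identity g(λ) = n − rank(A − λI):
  rank(A − (-4)·I) = 1, so dim ker(A − (-4)·I) = n − 1 = 3

Summary:
  λ = -4: algebraic multiplicity = 4, geometric multiplicity = 3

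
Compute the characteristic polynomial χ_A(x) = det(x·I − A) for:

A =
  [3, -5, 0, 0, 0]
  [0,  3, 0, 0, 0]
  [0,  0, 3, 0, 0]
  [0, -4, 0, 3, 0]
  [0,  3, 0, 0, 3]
x^5 - 15*x^4 + 90*x^3 - 270*x^2 + 405*x - 243

Expanding det(x·I − A) (e.g. by cofactor expansion or by noting that A is similar to its Jordan form J, which has the same characteristic polynomial as A) gives
  χ_A(x) = x^5 - 15*x^4 + 90*x^3 - 270*x^2 + 405*x - 243
which factors as (x - 3)^5. The eigenvalues (with algebraic multiplicities) are λ = 3 with multiplicity 5.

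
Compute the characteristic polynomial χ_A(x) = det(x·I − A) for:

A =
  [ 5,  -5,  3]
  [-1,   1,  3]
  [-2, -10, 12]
x^3 - 18*x^2 + 108*x - 216

Expanding det(x·I − A) (e.g. by cofactor expansion or by noting that A is similar to its Jordan form J, which has the same characteristic polynomial as A) gives
  χ_A(x) = x^3 - 18*x^2 + 108*x - 216
which factors as (x - 6)^3. The eigenvalues (with algebraic multiplicities) are λ = 6 with multiplicity 3.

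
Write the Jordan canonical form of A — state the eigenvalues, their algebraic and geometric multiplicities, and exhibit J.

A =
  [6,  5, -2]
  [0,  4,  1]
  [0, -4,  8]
J_3(6)

The characteristic polynomial is
  det(x·I − A) = x^3 - 18*x^2 + 108*x - 216 = (x - 6)^3

Eigenvalues and multiplicities (the geometric multiplicity of λ is n − rank(A − λI), which equals the number of Jordan blocks for λ):
  λ = 6: algebraic multiplicity = 3, geometric multiplicity = 1

Determining the block sizes for each eigenvalue:
  λ = 6: one block (gm = 1), so the single block has size am = 3 → block sizes [3]

Assembling the blocks gives a Jordan form
J =
  [6, 1, 0]
  [0, 6, 1]
  [0, 0, 6]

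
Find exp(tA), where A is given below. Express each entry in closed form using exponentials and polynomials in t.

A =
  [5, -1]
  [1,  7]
e^{tA} =
  [-t*exp(6*t) + exp(6*t), -t*exp(6*t)]
  [t*exp(6*t), t*exp(6*t) + exp(6*t)]

Strategy: write A = P · J · P⁻¹ where J is a Jordan canonical form, so e^{tA} = P · e^{tJ} · P⁻¹, and e^{tJ} can be computed block-by-block.

A has Jordan form
J =
  [6, 1]
  [0, 6]
(up to reordering of blocks).

Per-block formulas:
  For a 2×2 Jordan block J_2(6): exp(t · J_2(6)) = e^(6t)·(I + t·N), where N is the 2×2 nilpotent shift.

After assembling e^{tJ} and conjugating by P, we get:

e^{tA} =
  [-t*exp(6*t) + exp(6*t), -t*exp(6*t)]
  [t*exp(6*t), t*exp(6*t) + exp(6*t)]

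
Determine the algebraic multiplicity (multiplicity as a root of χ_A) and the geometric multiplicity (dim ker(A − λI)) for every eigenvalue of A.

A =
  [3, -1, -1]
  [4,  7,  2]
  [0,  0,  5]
λ = 5: alg = 3, geom = 2

Step 1 — factor the characteristic polynomial to read off the algebraic multiplicities:
  χ_A(x) = (x - 5)^3

Step 2 — compute geometric multiplicities via the rank-nullity identity g(λ) = n − rank(A − λI):
  rank(A − (5)·I) = 1, so dim ker(A − (5)·I) = n − 1 = 2

Summary:
  λ = 5: algebraic multiplicity = 3, geometric multiplicity = 2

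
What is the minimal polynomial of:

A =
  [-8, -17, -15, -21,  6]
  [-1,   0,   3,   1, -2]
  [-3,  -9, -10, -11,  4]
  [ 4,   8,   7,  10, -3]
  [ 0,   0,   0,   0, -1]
x^4 + 8*x^3 + 18*x^2 + 16*x + 5

The characteristic polynomial is χ_A(x) = (x + 1)^4*(x + 5), so the eigenvalues are known. The minimal polynomial is
  m_A(x) = Π_λ (x − λ)^{k_λ}
where k_λ is the size of the *largest* Jordan block for λ (equivalently, the smallest k with (A − λI)^k v = 0 for every generalised eigenvector v of λ).

  λ = -5: largest Jordan block has size 1, contributing (x + 5)
  λ = -1: largest Jordan block has size 3, contributing (x + 1)^3

So m_A(x) = (x + 1)^3*(x + 5) = x^4 + 8*x^3 + 18*x^2 + 16*x + 5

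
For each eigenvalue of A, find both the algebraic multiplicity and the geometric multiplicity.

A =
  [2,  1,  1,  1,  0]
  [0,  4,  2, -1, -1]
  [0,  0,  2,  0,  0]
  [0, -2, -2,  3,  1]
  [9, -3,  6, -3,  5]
λ = 2: alg = 3, geom = 2; λ = 5: alg = 2, geom = 1

Step 1 — factor the characteristic polynomial to read off the algebraic multiplicities:
  χ_A(x) = (x - 5)^2*(x - 2)^3

Step 2 — compute geometric multiplicities via the rank-nullity identity g(λ) = n − rank(A − λI):
  rank(A − (2)·I) = 3, so dim ker(A − (2)·I) = n − 3 = 2
  rank(A − (5)·I) = 4, so dim ker(A − (5)·I) = n − 4 = 1

Summary:
  λ = 2: algebraic multiplicity = 3, geometric multiplicity = 2
  λ = 5: algebraic multiplicity = 2, geometric multiplicity = 1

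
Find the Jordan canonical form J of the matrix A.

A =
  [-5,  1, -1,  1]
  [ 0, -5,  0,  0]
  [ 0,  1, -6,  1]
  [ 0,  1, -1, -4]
J_2(-5) ⊕ J_1(-5) ⊕ J_1(-5)

The characteristic polynomial is
  det(x·I − A) = x^4 + 20*x^3 + 150*x^2 + 500*x + 625 = (x + 5)^4

Eigenvalues and multiplicities (the geometric multiplicity of λ is n − rank(A − λI), which equals the number of Jordan blocks for λ):
  λ = -5: algebraic multiplicity = 4, geometric multiplicity = 3

Determining the block sizes for each eigenvalue:
  λ = -5: 3 blocks summing to 4 forces exactly one block of size 2 and the rest size 1 → block sizes [2, 1, 1]

Assembling the blocks gives a Jordan form
J =
  [-5,  1,  0,  0]
  [ 0, -5,  0,  0]
  [ 0,  0, -5,  0]
  [ 0,  0,  0, -5]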